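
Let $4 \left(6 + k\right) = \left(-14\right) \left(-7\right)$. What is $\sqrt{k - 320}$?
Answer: $\frac{3 i \sqrt{134}}{2} \approx 17.364 i$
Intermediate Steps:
$k = \frac{37}{2}$ ($k = -6 + \frac{\left(-14\right) \left(-7\right)}{4} = -6 + \frac{1}{4} \cdot 98 = -6 + \frac{49}{2} = \frac{37}{2} \approx 18.5$)
$\sqrt{k - 320} = \sqrt{\frac{37}{2} - 320} = \sqrt{- \frac{603}{2}} = \frac{3 i \sqrt{134}}{2}$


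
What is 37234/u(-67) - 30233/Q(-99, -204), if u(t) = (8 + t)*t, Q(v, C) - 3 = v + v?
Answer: 126771679/770835 ≈ 164.46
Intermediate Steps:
Q(v, C) = 3 + 2*v (Q(v, C) = 3 + (v + v) = 3 + 2*v)
u(t) = t*(8 + t)
37234/u(-67) - 30233/Q(-99, -204) = 37234/((-67*(8 - 67))) - 30233/(3 + 2*(-99)) = 37234/((-67*(-59))) - 30233/(3 - 198) = 37234/3953 - 30233/(-195) = 37234*(1/3953) - 30233*(-1/195) = 37234/3953 + 30233/195 = 126771679/770835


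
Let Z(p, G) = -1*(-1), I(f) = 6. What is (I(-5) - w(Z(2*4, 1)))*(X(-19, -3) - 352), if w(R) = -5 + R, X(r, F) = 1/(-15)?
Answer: -10562/3 ≈ -3520.7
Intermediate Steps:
X(r, F) = -1/15
Z(p, G) = 1
(I(-5) - w(Z(2*4, 1)))*(X(-19, -3) - 352) = (6 - (-5 + 1))*(-1/15 - 352) = (6 - 1*(-4))*(-5281/15) = (6 + 4)*(-5281/15) = 10*(-5281/15) = -10562/3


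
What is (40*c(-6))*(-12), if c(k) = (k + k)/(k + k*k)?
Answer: 192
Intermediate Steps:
c(k) = 2*k/(k + k²) (c(k) = (2*k)/(k + k²) = 2*k/(k + k²))
(40*c(-6))*(-12) = (40*(2/(1 - 6)))*(-12) = (40*(2/(-5)))*(-12) = (40*(2*(-⅕)))*(-12) = (40*(-⅖))*(-12) = -16*(-12) = 192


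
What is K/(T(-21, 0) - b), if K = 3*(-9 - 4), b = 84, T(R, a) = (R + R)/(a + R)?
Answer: 39/82 ≈ 0.47561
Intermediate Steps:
T(R, a) = 2*R/(R + a) (T(R, a) = (2*R)/(R + a) = 2*R/(R + a))
K = -39 (K = 3*(-13) = -39)
K/(T(-21, 0) - b) = -39/(2*(-21)/(-21 + 0) - 1*84) = -39/(2*(-21)/(-21) - 84) = -39/(2*(-21)*(-1/21) - 84) = -39/(2 - 84) = -39/(-82) = -39*(-1/82) = 39/82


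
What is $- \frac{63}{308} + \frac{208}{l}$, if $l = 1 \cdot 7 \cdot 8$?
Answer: $\frac{1081}{308} \approx 3.5097$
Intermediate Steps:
$l = 56$ ($l = 7 \cdot 8 = 56$)
$- \frac{63}{308} + \frac{208}{l} = - \frac{63}{308} + \frac{208}{56} = \left(-63\right) \frac{1}{308} + 208 \cdot \frac{1}{56} = - \frac{9}{44} + \frac{26}{7} = \frac{1081}{308}$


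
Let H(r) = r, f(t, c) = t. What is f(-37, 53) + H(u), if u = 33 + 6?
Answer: 2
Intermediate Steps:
u = 39
f(-37, 53) + H(u) = -37 + 39 = 2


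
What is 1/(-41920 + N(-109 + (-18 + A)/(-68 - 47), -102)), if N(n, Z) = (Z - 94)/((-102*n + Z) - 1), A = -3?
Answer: -1264583/53011341900 ≈ -2.3855e-5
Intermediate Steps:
N(n, Z) = (-94 + Z)/(-1 + Z - 102*n) (N(n, Z) = (-94 + Z)/((Z - 102*n) - 1) = (-94 + Z)/(-1 + Z - 102*n))
1/(-41920 + N(-109 + (-18 + A)/(-68 - 47), -102)) = 1/(-41920 + (94 - 1*(-102))/(1 - 1*(-102) + 102*(-109 + (-18 - 3)/(-68 - 47)))) = 1/(-41920 + (94 + 102)/(1 + 102 + 102*(-109 - 21/(-115)))) = 1/(-41920 + 196/(1 + 102 + 102*(-109 - 21*(-1/115)))) = 1/(-41920 + 196/(1 + 102 + 102*(-109 + 21/115))) = 1/(-41920 + 196/(1 + 102 + 102*(-12514/115))) = 1/(-41920 + 196/(1 + 102 - 1276428/115)) = 1/(-41920 + 196/(-1264583/115)) = 1/(-41920 - 115/1264583*196) = 1/(-41920 - 22540/1264583) = 1/(-53011341900/1264583) = -1264583/53011341900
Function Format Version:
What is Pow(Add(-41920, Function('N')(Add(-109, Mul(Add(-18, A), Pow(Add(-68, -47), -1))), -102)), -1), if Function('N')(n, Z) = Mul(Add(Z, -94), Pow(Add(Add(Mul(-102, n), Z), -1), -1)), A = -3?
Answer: Rational(-1264583, 53011341900) ≈ -2.3855e-5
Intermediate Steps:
Function('N')(n, Z) = Mul(Pow(Add(-1, Z, Mul(-102, n)), -1), Add(-94, Z)) (Function('N')(n, Z) = Mul(Add(-94, Z), Pow(Add(Add(Z, Mul(-102, n)), -1), -1)) = Mul(Add(-94, Z), Pow(Add(-1, Z, Mul(-102, n)), -1)) = Mul(Pow(Add(-1, Z, Mul(-102, n)), -1), Add(-94, Z)))
Pow(Add(-41920, Function('N')(Add(-109, Mul(Add(-18, A), Pow(Add(-68, -47), -1))), -102)), -1) = Pow(Add(-41920, Mul(Pow(Add(1, Mul(-1, -102), Mul(102, Add(-109, Mul(Add(-18, -3), Pow(Add(-68, -47), -1))))), -1), Add(94, Mul(-1, -102)))), -1) = Pow(Add(-41920, Mul(Pow(Add(1, 102, Mul(102, Add(-109, Mul(-21, Pow(-115, -1))))), -1), Add(94, 102))), -1) = Pow(Add(-41920, Mul(Pow(Add(1, 102, Mul(102, Add(-109, Mul(-21, Rational(-1, 115))))), -1), 196)), -1) = Pow(Add(-41920, Mul(Pow(Add(1, 102, Mul(102, Add(-109, Rational(21, 115)))), -1), 196)), -1) = Pow(Add(-41920, Mul(Pow(Add(1, 102, Mul(102, Rational(-12514, 115))), -1), 196)), -1) = Pow(Add(-41920, Mul(Pow(Add(1, 102, Rational(-1276428, 115)), -1), 196)), -1) = Pow(Add(-41920, Mul(Pow(Rational(-1264583, 115), -1), 196)), -1) = Pow(Add(-41920, Mul(Rational(-115, 1264583), 196)), -1) = Pow(Add(-41920, Rational(-22540, 1264583)), -1) = Pow(Rational(-53011341900, 1264583), -1) = Rational(-1264583, 53011341900)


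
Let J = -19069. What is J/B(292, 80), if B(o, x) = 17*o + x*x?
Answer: -19069/11364 ≈ -1.6780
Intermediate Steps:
B(o, x) = x² + 17*o (B(o, x) = 17*o + x² = x² + 17*o)
J/B(292, 80) = -19069/(80² + 17*292) = -19069/(6400 + 4964) = -19069/11364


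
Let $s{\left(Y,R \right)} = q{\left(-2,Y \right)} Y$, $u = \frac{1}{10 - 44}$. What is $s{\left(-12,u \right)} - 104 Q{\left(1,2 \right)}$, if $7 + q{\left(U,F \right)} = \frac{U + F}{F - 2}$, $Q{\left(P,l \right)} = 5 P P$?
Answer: $-448$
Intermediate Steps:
$Q{\left(P,l \right)} = 5 P^{2}$
$q{\left(U,F \right)} = -7 + \frac{F + U}{-2 + F}$ ($q{\left(U,F \right)} = -7 + \frac{U + F}{F - 2} = -7 + \frac{F + U}{-2 + F}$)
$u = - \frac{1}{34}$ ($u = \frac{1}{-34} = - \frac{1}{34} \approx -0.029412$)
$s{\left(Y,R \right)} = \frac{Y \left(12 - 6 Y\right)}{-2 + Y}$ ($s{\left(Y,R \right)} = \frac{14 - 2 - 6 Y}{-2 + Y} Y = \frac{12 - 6 Y}{-2 + Y} Y = \frac{Y \left(12 - 6 Y\right)}{-2 + Y}$)
$s{\left(-12,u \right)} - 104 Q{\left(1,2 \right)} = \left(-6\right) \left(-12\right) - 104 \cdot 5 \cdot 1^{2} = 72 - 104 \cdot 5 \cdot 1 = 72 - 104 \cdot 5 = 72 - 520 = -448$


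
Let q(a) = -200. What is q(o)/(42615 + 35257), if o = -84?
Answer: -25/9734 ≈ -0.0025683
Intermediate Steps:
q(o)/(42615 + 35257) = -200/(42615 + 35257) = -200/77872 = -200*1/77872 = -25/9734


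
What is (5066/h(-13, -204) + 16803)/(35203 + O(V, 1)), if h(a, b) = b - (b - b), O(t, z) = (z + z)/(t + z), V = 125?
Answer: 2114049/4435580 ≈ 0.47661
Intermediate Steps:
O(t, z) = 2*z/(t + z) (O(t, z) = (2*z)/(t + z) = 2*z/(t + z))
h(a, b) = b (h(a, b) = b - 1*0 = b + 0 = b)
(5066/h(-13, -204) + 16803)/(35203 + O(V, 1)) = (5066/(-204) + 16803)/(35203 + 2*1/(125 + 1)) = (5066*(-1/204) + 16803)/(35203 + 2*1/126) = (-149/6 + 16803)/(35203 + 2*1*(1/126)) = 100669/(6*(35203 + 1/63)) = 100669/(6*(2217790/63)) = (100669/6)*(63/2217790) = 2114049/4435580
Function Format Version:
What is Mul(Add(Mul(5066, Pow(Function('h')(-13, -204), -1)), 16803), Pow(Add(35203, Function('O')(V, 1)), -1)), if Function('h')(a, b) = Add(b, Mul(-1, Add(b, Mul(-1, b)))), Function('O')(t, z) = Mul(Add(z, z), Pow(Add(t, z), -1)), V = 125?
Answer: Rational(2114049, 4435580) ≈ 0.47661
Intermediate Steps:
Function('O')(t, z) = Mul(2, z, Pow(Add(t, z), -1)) (Function('O')(t, z) = Mul(Mul(2, z), Pow(Add(t, z), -1)) = Mul(2, z, Pow(Add(t, z), -1)))
Function('h')(a, b) = b (Function('h')(a, b) = Add(b, Mul(-1, 0)) = Add(b, 0) = b)
Mul(Add(Mul(5066, Pow(Function('h')(-13, -204), -1)), 16803), Pow(Add(35203, Function('O')(V, 1)), -1)) = Mul(Add(Mul(5066, Pow(-204, -1)), 16803), Pow(Add(35203, Mul(2, 1, Pow(Add(125, 1), -1))), -1)) = Mul(Add(Mul(5066, Rational(-1, 204)), 16803), Pow(Add(35203, Mul(2, 1, Pow(126, -1))), -1)) = Mul(Add(Rational(-149, 6), 16803), Pow(Add(35203, Mul(2, 1, Rational(1, 126))), -1)) = Mul(Rational(100669, 6), Pow(Add(35203, Rational(1, 63)), -1)) = Mul(Rational(100669, 6), Pow(Rational(2217790, 63), -1)) = Mul(Rational(100669, 6), Rational(63, 2217790)) = Rational(2114049, 4435580)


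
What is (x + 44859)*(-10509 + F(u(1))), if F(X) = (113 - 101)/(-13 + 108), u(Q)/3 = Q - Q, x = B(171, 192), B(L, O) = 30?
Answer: -44814618927/95 ≈ -4.7173e+8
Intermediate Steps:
x = 30
u(Q) = 0 (u(Q) = 3*(Q - Q) = 3*0 = 0)
F(X) = 12/95
(x + 44859)*(-10509 + F(u(1))) = (30 + 44859)*(-10509 + 12/95) = 44889*(-998343/95) = -44814618927/95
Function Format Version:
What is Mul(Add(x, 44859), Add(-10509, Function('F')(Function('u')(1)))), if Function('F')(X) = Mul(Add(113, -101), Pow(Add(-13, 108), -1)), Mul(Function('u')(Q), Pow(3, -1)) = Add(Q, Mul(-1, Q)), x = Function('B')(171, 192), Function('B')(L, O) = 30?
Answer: Rational(-44814618927, 95) ≈ -4.7173e+8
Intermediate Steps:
x = 30
Function('u')(Q) = 0 (Function('u')(Q) = Mul(3, Add(Q, Mul(-1, Q))) = Mul(3, 0) = 0)
Function('F')(X) = Rational(12, 95) (Function('F')(X) = Mul(12, Pow(95, -1)) = Mul(12, Rational(1, 95)) = Rational(12, 95))
Mul(Add(x, 44859), Add(-10509, Function('F')(Function('u')(1)))) = Mul(Add(30, 44859), Add(-10509, Rational(12, 95))) = Mul(44889, Rational(-998343, 95)) = Rational(-44814618927, 95)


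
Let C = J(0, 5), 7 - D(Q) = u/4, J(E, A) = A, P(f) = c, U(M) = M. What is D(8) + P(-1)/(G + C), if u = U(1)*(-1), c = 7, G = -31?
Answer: 363/52 ≈ 6.9808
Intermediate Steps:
P(f) = 7
u = -1 (u = 1*(-1) = -1)
D(Q) = 29/4 (D(Q) = 7 - (-1)/4 = 7 - 1*(-¼) = 7 + ¼ = 29/4)
C = 5
D(8) + P(-1)/(G + C) = 29/4 + 7/(-31 + 5) = 29/4 + 7/(-26) = 29/4 + 7*(-1/26) = 29/4 - 7/26 = 363/52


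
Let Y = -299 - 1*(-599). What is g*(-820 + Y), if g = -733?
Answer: 381160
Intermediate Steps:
Y = 300 (Y = -299 + 599 = 300)
g*(-820 + Y) = -733*(-820 + 300) = -733*(-520) = 381160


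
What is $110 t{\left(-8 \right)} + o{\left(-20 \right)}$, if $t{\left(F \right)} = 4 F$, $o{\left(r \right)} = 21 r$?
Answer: $-3940$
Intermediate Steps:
$110 t{\left(-8 \right)} + o{\left(-20 \right)} = 110 \cdot 4 \left(-8\right) + 21 \left(-20\right) = 110 \left(-32\right) - 420 = -3520 - 420 = -3940$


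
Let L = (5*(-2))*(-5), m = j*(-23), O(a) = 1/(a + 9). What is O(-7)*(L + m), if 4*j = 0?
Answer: 25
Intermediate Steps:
j = 0 (j = (¼)*0 = 0)
O(a) = 1/(9 + a)
m = 0 (m = 0*(-23) = 0)
L = 50 (L = -10*(-5) = 50)
O(-7)*(L + m) = (50 + 0)/(9 - 7) = 50/2 = (½)*50 = 25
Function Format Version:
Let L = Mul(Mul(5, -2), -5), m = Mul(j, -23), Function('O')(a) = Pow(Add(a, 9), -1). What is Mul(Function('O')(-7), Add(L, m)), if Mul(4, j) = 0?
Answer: 25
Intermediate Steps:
j = 0 (j = Mul(Rational(1, 4), 0) = 0)
Function('O')(a) = Pow(Add(9, a), -1)
m = 0 (m = Mul(0, -23) = 0)
L = 50 (L = Mul(-10, -5) = 50)
Mul(Function('O')(-7), Add(L, m)) = Mul(Pow(Add(9, -7), -1), Add(50, 0)) = Mul(Pow(2, -1), 50) = Mul(Rational(1, 2), 50) = 25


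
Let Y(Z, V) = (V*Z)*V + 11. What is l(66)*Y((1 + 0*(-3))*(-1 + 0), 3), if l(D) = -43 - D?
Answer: -218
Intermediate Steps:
Y(Z, V) = 11 + Z*V**2 (Y(Z, V) = Z*V**2 + 11 = 11 + Z*V**2)
l(66)*Y((1 + 0*(-3))*(-1 + 0), 3) = (-43 - 1*66)*(11 + ((1 + 0*(-3))*(-1 + 0))*3**2) = (-43 - 66)*(11 + ((1 + 0)*(-1))*9) = -109*(11 + (1*(-1))*9) = -109*(11 - 1*9) = -109*(11 - 9) = -109*2 = -218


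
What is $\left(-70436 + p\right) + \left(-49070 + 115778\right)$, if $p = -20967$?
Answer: $-24695$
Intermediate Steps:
$\left(-70436 + p\right) + \left(-49070 + 115778\right) = \left(-70436 - 20967\right) + \left(-49070 + 115778\right) = -91403 + 66708 = -24695$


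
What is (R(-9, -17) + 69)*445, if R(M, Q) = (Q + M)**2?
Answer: 331525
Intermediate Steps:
R(M, Q) = (M + Q)**2
(R(-9, -17) + 69)*445 = ((-9 - 17)**2 + 69)*445 = ((-26)**2 + 69)*445 = (676 + 69)*445 = 745*445 = 331525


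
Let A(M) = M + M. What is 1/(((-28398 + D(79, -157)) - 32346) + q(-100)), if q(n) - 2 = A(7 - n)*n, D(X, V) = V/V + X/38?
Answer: -38/3121279 ≈ -1.2174e-5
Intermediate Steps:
D(X, V) = 1 + X/38 (D(X, V) = 1 + X*(1/38) = 1 + X/38)
A(M) = 2*M
q(n) = 2 + n*(14 - 2*n) (q(n) = 2 + (2*(7 - n))*n = 2 + (14 - 2*n)*n = 2 + n*(14 - 2*n))
1/(((-28398 + D(79, -157)) - 32346) + q(-100)) = 1/(((-28398 + (1 + (1/38)*79)) - 32346) + (2 - 2*(-100)*(-7 - 100))) = 1/(((-28398 + (1 + 79/38)) - 32346) + (2 - 2*(-100)*(-107))) = 1/(((-28398 + 117/38) - 32346) + (2 - 21400)) = 1/((-1079007/38 - 32346) - 21398) = 1/(-2308155/38 - 21398) = 1/(-3121279/38) = -38/3121279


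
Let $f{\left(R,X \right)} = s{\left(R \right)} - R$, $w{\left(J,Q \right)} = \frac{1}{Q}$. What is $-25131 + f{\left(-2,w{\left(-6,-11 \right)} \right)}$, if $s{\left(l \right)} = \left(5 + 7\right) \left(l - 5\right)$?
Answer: $-25213$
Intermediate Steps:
$s{\left(l \right)} = -60 + 12 l$ ($s{\left(l \right)} = 12 \left(-5 + l\right) = -60 + 12 l$)
$f{\left(R,X \right)} = -60 + 11 R$ ($f{\left(R,X \right)} = \left(-60 + 12 R\right) - R = -60 + 11 R$)
$-25131 + f{\left(-2,w{\left(-6,-11 \right)} \right)} = -25131 + \left(-60 + 11 \left(-2\right)\right) = -25131 - 82 = -25213$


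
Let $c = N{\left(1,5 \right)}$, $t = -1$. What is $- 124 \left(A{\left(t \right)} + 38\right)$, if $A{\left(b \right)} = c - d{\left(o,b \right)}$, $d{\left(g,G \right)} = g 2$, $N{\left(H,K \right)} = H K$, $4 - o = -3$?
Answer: $-3596$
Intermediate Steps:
$o = 7$ ($o = 4 - -3 = 4 + 3 = 7$)
$d{\left(g,G \right)} = 2 g$
$c = 5$ ($c = 1 \cdot 5 = 5$)
$A{\left(b \right)} = -9$ ($A{\left(b \right)} = 5 - 2 \cdot 7 = 5 - 14 = -9$)
$- 124 \left(A{\left(t \right)} + 38\right) = - 124 \left(-9 + 38\right) = \left(-124\right) 29 = -3596$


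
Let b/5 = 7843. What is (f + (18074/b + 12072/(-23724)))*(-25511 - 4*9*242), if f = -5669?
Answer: 15041359689136501/77528055 ≈ 1.9401e+8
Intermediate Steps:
b = 39215 (b = 5*7843 = 39215)
(f + (18074/b + 12072/(-23724)))*(-25511 - 4*9*242) = (-5669 + (18074/39215 + 12072/(-23724)))*(-25511 - 4*9*242) = (-5669 + (18074*(1/39215) + 12072*(-1/23724)))*(-25511 - 36*242) = (-5669 + (18074/39215 - 1006/1977))*(-25511 - 8712) = (-5669 - 3717992/77528055)*(-34223) = -439510261787/77528055*(-34223) = 15041359689136501/77528055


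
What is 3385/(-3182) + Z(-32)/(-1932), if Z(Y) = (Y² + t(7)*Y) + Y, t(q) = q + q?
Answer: -2067707/1536906 ≈ -1.3454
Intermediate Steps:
t(q) = 2*q
Z(Y) = Y² + 15*Y (Z(Y) = (Y² + (2*7)*Y) + Y = (Y² + 14*Y) + Y = Y² + 15*Y)
3385/(-3182) + Z(-32)/(-1932) = 3385/(-3182) - 32*(15 - 32)/(-1932) = 3385*(-1/3182) - 32*(-17)*(-1/1932) = -3385/3182 + 544*(-1/1932) = -3385/3182 - 136/483 = -2067707/1536906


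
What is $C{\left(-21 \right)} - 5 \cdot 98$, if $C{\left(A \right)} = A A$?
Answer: $-49$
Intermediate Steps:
$C{\left(A \right)} = A^{2}$
$C{\left(-21 \right)} - 5 \cdot 98 = \left(-21\right)^{2} - 5 \cdot 98 = 441 - 490 = -49$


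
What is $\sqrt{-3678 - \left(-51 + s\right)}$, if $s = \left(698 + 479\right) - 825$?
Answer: $i \sqrt{3979} \approx 63.079 i$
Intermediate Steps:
$s = 352$ ($s = 1177 - 825 = 352$)
$\sqrt{-3678 - \left(-51 + s\right)} = \sqrt{-3678 + \left(51 - 352\right)} = \sqrt{-3678 - 301} = \sqrt{-3979} = i \sqrt{3979}$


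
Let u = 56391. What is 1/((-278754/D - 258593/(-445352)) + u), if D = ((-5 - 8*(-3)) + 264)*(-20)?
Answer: 630173080/35567491976227 ≈ 1.7718e-5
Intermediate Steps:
D = -5660 (D = ((-5 + 24) + 264)*(-20) = (19 + 264)*(-20) = 283*(-20) = -5660)
1/((-278754/D - 258593/(-445352)) + u) = 1/((-278754/(-5660) - 258593/(-445352)) + 56391) = 1/((-278754*(-1/5660) - 258593*(-1/445352)) + 56391) = 1/((139377/2830 + 258593/445352) + 56391) = 1/(31401821947/630173080 + 56391) = 1/(35567491976227/630173080) = 630173080/35567491976227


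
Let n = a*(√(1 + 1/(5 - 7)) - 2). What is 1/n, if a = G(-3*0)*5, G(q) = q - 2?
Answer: 2/35 + √2/70 ≈ 0.077346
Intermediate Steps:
G(q) = -2 + q
a = -10 (a = (-2 - 3*0)*5 = (-2 + 0)*5 = -2*5 = -10)
n = 20 - 5*√2 (n = -10*(√(1 + 1/(5 - 7)) - 2) = -10*(√(1 + 1/(-2)) - 2) = -10*(√(1 - ½) - 2) = -10*(√(½) - 2) = -10*(√2/2 - 2) = -10*(-2 + √2/2) = 20 - 5*√2 ≈ 12.929)
1/n = 1/(20 - 5*√2)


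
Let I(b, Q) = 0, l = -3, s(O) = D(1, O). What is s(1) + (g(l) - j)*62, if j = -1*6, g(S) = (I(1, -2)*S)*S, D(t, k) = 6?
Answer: 378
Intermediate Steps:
s(O) = 6
g(S) = 0 (g(S) = (0*S)*S = 0*S = 0)
j = -6
s(1) + (g(l) - j)*62 = 6 + (0 - 1*(-6))*62 = 6 + (0 + 6)*62 = 6 + 6*62 = 6 + 372 = 378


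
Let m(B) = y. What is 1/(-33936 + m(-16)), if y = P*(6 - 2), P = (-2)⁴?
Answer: -1/33872 ≈ -2.9523e-5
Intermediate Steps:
P = 16
y = 64 (y = 16*(6 - 2) = 16*4 = 64)
m(B) = 64
1/(-33936 + m(-16)) = 1/(-33936 + 64) = 1/(-33872) = -1/33872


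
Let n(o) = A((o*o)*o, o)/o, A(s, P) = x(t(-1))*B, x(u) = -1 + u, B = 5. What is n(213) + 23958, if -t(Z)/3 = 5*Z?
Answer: 5103124/213 ≈ 23958.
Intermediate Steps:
t(Z) = -15*Z
A(s, P) = 70 (A(s, P) = (-1 - 15*(-1))*5 = (-1 + 15)*5 = 14*5 = 70)
n(o) = 70/o
n(213) + 23958 = 70/213 + 23958 = 5103124/213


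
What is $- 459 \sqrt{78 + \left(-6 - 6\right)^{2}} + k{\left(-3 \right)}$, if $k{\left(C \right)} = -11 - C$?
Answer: $-8 - 459 \sqrt{222} \approx -6846.9$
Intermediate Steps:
$- 459 \sqrt{78 + \left(-6 - 6\right)^{2}} + k{\left(-3 \right)} = - 459 \sqrt{78 + \left(-6 - 6\right)^{2}} - 8 = - 459 \sqrt{78 + \left(-12\right)^{2}} + \left(-11 + 3\right) = - 459 \sqrt{78 + 144} - 8 = - 459 \sqrt{222} - 8 = -8 - 459 \sqrt{222}$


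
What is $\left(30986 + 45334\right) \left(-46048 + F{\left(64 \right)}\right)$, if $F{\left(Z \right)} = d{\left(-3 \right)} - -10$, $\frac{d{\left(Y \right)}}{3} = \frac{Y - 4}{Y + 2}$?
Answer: $-3512017440$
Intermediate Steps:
$d{\left(Y \right)} = \frac{3 \left(-4 + Y\right)}{2 + Y}$ ($d{\left(Y \right)} = 3 \frac{Y - 4}{Y + 2} = 3 \frac{-4 + Y}{2 + Y} = \frac{3 \left(-4 + Y\right)}{2 + Y}$)
$F{\left(Z \right)} = 31$ ($F{\left(Z \right)} = \frac{3 \left(-4 - 3\right)}{2 - 3} - -10 = 3 \frac{1}{-1} \left(-7\right) + 10 = 3 \left(-1\right) \left(-7\right) + 10 = 21 + 10 = 31$)
$\left(30986 + 45334\right) \left(-46048 + F{\left(64 \right)}\right) = \left(30986 + 45334\right) \left(-46048 + 31\right) = 76320 \left(-46017\right) = -3512017440$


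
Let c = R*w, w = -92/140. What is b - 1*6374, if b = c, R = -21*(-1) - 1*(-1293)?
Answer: -253312/35 ≈ -7237.5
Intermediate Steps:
w = -23/35 (w = -92*1/140 = -23/35 ≈ -0.65714)
R = 1314 (R = 21 + 1293 = 1314)
c = -30222/35 (c = 1314*(-23/35) = -30222/35 ≈ -863.49)
b = -30222/35 ≈ -863.49
b - 1*6374 = -30222/35 - 1*6374 = -30222/35 - 6374 = -253312/35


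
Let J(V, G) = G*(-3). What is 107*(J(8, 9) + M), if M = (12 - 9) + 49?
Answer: 2675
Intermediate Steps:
J(V, G) = -3*G
M = 52 (M = 3 + 49 = 52)
107*(J(8, 9) + M) = 107*(-3*9 + 52) = 107*(-27 + 52) = 107*25 = 2675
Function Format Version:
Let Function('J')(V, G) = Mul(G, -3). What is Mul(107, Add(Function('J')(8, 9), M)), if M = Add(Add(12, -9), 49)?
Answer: 2675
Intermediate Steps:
Function('J')(V, G) = Mul(-3, G)
M = 52 (M = Add(3, 49) = 52)
Mul(107, Add(Function('J')(8, 9), M)) = Mul(107, Add(Mul(-3, 9), 52)) = Mul(107, Add(-27, 52)) = Mul(107, 25) = 2675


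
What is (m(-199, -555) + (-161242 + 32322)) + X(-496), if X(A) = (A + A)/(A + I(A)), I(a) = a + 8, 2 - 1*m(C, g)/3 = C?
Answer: -15782867/123 ≈ -1.2832e+5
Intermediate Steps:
m(C, g) = 6 - 3*C
I(a) = 8 + a
X(A) = 2*A/(8 + 2*A) (X(A) = (A + A)/(A + (8 + A)) = (2*A)/(8 + 2*A) = 2*A/(8 + 2*A))
(m(-199, -555) + (-161242 + 32322)) + X(-496) = ((6 - 3*(-199)) + (-161242 + 32322)) - 496/(4 - 496) = ((6 + 597) - 128920) - 496/(-492) = (603 - 128920) - 496*(-1/492) = -128317 + 124/123 = -15782867/123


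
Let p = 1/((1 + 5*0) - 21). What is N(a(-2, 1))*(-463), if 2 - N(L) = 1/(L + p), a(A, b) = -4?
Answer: -84266/81 ≈ -1040.3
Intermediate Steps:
p = -1/20 (p = 1/((1 + 0) - 21) = 1/(1 - 21) = 1/(-20) = -1/20 ≈ -0.050000)
N(L) = 2 - 1/(-1/20 + L) (N(L) = 2 - 1/(L - 1/20) = 2 - 1/(-1/20 + L))
N(a(-2, 1))*(-463) = (2*(-11 + 20*(-4))/(-1 + 20*(-4)))*(-463) = (2*(-11 - 80)/(-1 - 80))*(-463) = (2*(-91)/(-81))*(-463) = (2*(-1/81)*(-91))*(-463) = (182/81)*(-463) = -84266/81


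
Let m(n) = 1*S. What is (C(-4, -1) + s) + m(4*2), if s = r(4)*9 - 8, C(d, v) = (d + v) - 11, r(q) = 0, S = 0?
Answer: -24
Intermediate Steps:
C(d, v) = -11 + d + v
m(n) = 0 (m(n) = 1*0 = 0)
s = -8 (s = 0*9 - 8 = 0 - 8 = -8)
(C(-4, -1) + s) + m(4*2) = ((-11 - 4 - 1) - 8) + 0 = (-16 - 8) + 0 = -24 + 0 = -24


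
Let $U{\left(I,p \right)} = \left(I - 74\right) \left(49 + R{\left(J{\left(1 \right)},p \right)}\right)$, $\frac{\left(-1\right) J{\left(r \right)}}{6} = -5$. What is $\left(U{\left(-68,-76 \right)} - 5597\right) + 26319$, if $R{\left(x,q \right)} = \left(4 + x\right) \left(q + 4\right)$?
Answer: $361380$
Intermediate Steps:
$J{\left(r \right)} = 30$ ($J{\left(r \right)} = \left(-6\right) \left(-5\right) = 30$)
$R{\left(x,q \right)} = \left(4 + q\right) \left(4 + x\right)$ ($R{\left(x,q \right)} = \left(4 + x\right) \left(4 + q\right) = \left(4 + q\right) \left(4 + x\right)$)
$U{\left(I,p \right)} = \left(-74 + I\right) \left(185 + 34 p\right)$ ($U{\left(I,p \right)} = \left(I - 74\right) \left(49 + \left(16 + 4 p + 4 \cdot 30 + p 30\right)\right) = \left(-74 + I\right) \left(49 + \left(16 + 4 p + 120 + 30 p\right)\right) = \left(-74 + I\right) \left(49 + \left(136 + 34 p\right)\right) = \left(-74 + I\right) \left(185 + 34 p\right)$)
$\left(U{\left(-68,-76 \right)} - 5597\right) + 26319 = \left(\left(-13690 - -191216 + 185 \left(-68\right) + 34 \left(-68\right) \left(-76\right)\right) - 5597\right) + 26319 = \left(\left(-13690 + 191216 - 12580 + 175712\right) - 5597\right) + 26319 = \left(340658 - 5597\right) + 26319 = 335061 + 26319 = 361380$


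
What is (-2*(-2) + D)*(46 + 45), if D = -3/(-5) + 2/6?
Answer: 6734/15 ≈ 448.93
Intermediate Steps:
D = 14/15 (D = -3*(-1/5) + 2*(1/6) = 3/5 + 1/3 = 14/15 ≈ 0.93333)
(-2*(-2) + D)*(46 + 45) = (-2*(-2) + 14/15)*(46 + 45) = (4 + 14/15)*91 = (74/15)*91 = 6734/15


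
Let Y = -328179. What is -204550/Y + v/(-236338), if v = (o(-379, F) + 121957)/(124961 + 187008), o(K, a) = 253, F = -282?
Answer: 7540728943484755/12098340088200219 ≈ 0.62329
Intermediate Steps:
v = 122210/311969 (v = (253 + 121957)/(124961 + 187008) = 122210/311969 ≈ 0.39174)
-204550/Y + v/(-236338) = -204550/(-328179) + (122210/311969)/(-236338) = -204550*(-1/328179) + (122210/311969)*(-1/236338) = 204550/328179 - 61105/36865064761 = 7540728943484755/12098340088200219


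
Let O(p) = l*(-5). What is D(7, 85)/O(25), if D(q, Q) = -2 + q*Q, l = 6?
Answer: -593/30 ≈ -19.767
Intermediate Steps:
D(q, Q) = -2 + Q*q
O(p) = -30 (O(p) = 6*(-5) = -30)
D(7, 85)/O(25) = (-2 + 85*7)/(-30) = (-2 + 595)*(-1/30) = 593*(-1/30) = -593/30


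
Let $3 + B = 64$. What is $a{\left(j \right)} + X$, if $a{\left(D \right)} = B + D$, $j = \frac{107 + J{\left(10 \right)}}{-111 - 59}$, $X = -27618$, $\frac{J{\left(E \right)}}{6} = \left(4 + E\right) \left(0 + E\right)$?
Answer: $- \frac{4685637}{170} \approx -27563.0$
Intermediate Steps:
$B = 61$ ($B = -3 + 64 = 61$)
$J{\left(E \right)} = 6 E \left(4 + E\right)$ ($J{\left(E \right)} = 6 \left(4 + E\right) \left(0 + E\right) = 6 \left(4 + E\right) E = 6 E \left(4 + E\right)$)
$j = - \frac{947}{170}$ ($j = \frac{107 + 6 \cdot 10 \left(4 + 10\right)}{-111 - 59} = \frac{107 + 6 \cdot 10 \cdot 14}{-170} = \left(107 + 840\right) \left(- \frac{1}{170}\right) = 947 \left(- \frac{1}{170}\right) = - \frac{947}{170} \approx -5.5706$)
$a{\left(D \right)} = 61 + D$
$a{\left(j \right)} + X = \left(61 - \frac{947}{170}\right) - 27618 = \frac{9423}{170} - 27618 = - \frac{4685637}{170}$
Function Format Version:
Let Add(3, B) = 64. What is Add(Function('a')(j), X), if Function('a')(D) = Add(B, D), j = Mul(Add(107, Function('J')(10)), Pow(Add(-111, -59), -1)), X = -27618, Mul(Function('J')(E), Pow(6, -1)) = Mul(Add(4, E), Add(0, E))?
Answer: Rational(-4685637, 170) ≈ -27563.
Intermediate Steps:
B = 61 (B = Add(-3, 64) = 61)
Function('J')(E) = Mul(6, E, Add(4, E)) (Function('J')(E) = Mul(6, Mul(Add(4, E), Add(0, E))) = Mul(6, Mul(Add(4, E), E)) = Mul(6, Mul(E, Add(4, E))) = Mul(6, E, Add(4, E)))
j = Rational(-947, 170) (j = Mul(Add(107, Mul(6, 10, Add(4, 10))), Pow(Add(-111, -59), -1)) = Mul(Add(107, Mul(6, 10, 14)), Pow(-170, -1)) = Mul(Add(107, 840), Rational(-1, 170)) = Mul(947, Rational(-1, 170)) = Rational(-947, 170) ≈ -5.5706)
Function('a')(D) = Add(61, D)
Add(Function('a')(j), X) = Add(Add(61, Rational(-947, 170)), -27618) = Add(Rational(9423, 170), -27618) = Rational(-4685637, 170)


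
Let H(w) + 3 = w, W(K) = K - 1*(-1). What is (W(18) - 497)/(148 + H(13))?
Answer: -239/79 ≈ -3.0253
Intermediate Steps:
W(K) = 1 + K (W(K) = K + 1 = 1 + K)
H(w) = -3 + w
(W(18) - 497)/(148 + H(13)) = ((1 + 18) - 497)/(148 + (-3 + 13)) = (19 - 497)/(148 + 10) = -478/158 = -478*1/158 = -239/79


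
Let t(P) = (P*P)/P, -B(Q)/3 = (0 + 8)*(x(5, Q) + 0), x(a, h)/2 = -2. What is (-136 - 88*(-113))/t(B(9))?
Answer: 613/6 ≈ 102.17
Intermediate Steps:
x(a, h) = -4 (x(a, h) = 2*(-2) = -4)
B(Q) = 96 (B(Q) = -3*(0 + 8)*(-4 + 0) = -24*(-4) = -3*(-32) = 96)
t(P) = P (t(P) = P²/P = P)
(-136 - 88*(-113))/t(B(9)) = (-136 - 88*(-113))/96 = (-136 + 9944)*(1/96) = 9808*(1/96) = 613/6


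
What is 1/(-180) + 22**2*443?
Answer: 38594159/180 ≈ 2.1441e+5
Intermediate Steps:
1/(-180) + 22**2*443 = -1/180 + 484*443 = -1/180 + 214412 = 38594159/180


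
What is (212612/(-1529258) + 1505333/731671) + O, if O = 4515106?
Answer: 2526008121409330385/559456865059 ≈ 4.5151e+6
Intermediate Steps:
(212612/(-1529258) + 1505333/731671) + O = (212612/(-1529258) + 1505333/731671) + 4515106 = (212612*(-1/1529258) + 1505333*(1/731671)) + 4515106 = (-106306/764629 + 1505333/731671) + 4515106 = 1073240249131/559456865059 + 4515106 = 2526008121409330385/559456865059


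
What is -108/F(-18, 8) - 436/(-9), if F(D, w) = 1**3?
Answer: -536/9 ≈ -59.556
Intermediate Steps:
F(D, w) = 1
-108/F(-18, 8) - 436/(-9) = -108/1 - 436/(-9) = -108*1 - 436*(-1/9) = -108 + 436/9 = -536/9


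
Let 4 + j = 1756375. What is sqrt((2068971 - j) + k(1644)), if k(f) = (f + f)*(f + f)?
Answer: 2*sqrt(2780886) ≈ 3335.2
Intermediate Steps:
j = 1756371 (j = -4 + 1756375 = 1756371)
k(f) = 4*f**2 (k(f) = (2*f)*(2*f) = 4*f**2)
sqrt((2068971 - j) + k(1644)) = sqrt((2068971 - 1*1756371) + 4*1644**2) = sqrt((2068971 - 1756371) + 4*2702736) = sqrt(312600 + 10810944) = sqrt(11123544) = 2*sqrt(2780886)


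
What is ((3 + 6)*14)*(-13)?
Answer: -1638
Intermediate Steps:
((3 + 6)*14)*(-13) = (9*14)*(-13) = 126*(-13) = -1638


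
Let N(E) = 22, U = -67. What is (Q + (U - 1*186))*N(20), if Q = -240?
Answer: -10846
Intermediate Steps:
(Q + (U - 1*186))*N(20) = (-240 + (-67 - 1*186))*22 = (-240 + (-67 - 186))*22 = (-240 - 253)*22 = -493*22 = -10846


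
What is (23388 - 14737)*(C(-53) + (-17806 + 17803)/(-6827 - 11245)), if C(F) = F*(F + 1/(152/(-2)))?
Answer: 2782046896391/114456 ≈ 2.4307e+7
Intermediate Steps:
C(F) = F*(-1/76 + F) (C(F) = F*(F + 1/(152*(-½))) = F*(F + 1/(-76)) = F*(F - 1/76) = F*(-1/76 + F))
(23388 - 14737)*(C(-53) + (-17806 + 17803)/(-6827 - 11245)) = (23388 - 14737)*(-53*(-1/76 - 53) + (-17806 + 17803)/(-6827 - 11245)) = 8651*(-53*(-4029/76) - 3/(-18072)) = 8651*(213537/76 - 3*(-1/18072)) = 8651*(213537/76 + 1/6024) = 8651*(321586741/114456) = 2782046896391/114456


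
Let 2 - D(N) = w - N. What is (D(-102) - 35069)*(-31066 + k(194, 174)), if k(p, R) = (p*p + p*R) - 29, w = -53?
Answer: -1415069452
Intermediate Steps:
D(N) = 55 + N (D(N) = 2 - (-53 - N) = 2 + (53 + N) = 55 + N)
k(p, R) = -29 + p² + R*p (k(p, R) = (p² + R*p) - 29 = -29 + p² + R*p)
(D(-102) - 35069)*(-31066 + k(194, 174)) = ((55 - 102) - 35069)*(-31066 + (-29 + 194² + 174*194)) = (-47 - 35069)*(-31066 + (-29 + 37636 + 33756)) = -35116*(-31066 + 71363) = -35116*40297 = -1415069452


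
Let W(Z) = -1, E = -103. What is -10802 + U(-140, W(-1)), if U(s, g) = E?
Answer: -10905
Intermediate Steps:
U(s, g) = -103
-10802 + U(-140, W(-1)) = -10802 - 103 = -10905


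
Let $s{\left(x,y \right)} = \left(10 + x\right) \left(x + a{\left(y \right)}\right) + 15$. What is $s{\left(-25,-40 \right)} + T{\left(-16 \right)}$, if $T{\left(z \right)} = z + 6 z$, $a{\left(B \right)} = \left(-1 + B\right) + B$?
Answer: $1493$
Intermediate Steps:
$a{\left(B \right)} = -1 + 2 B$
$T{\left(z \right)} = 7 z$
$s{\left(x,y \right)} = 15 + \left(10 + x\right) \left(-1 + x + 2 y\right)$ ($s{\left(x,y \right)} = \left(10 + x\right) \left(x + \left(-1 + 2 y\right)\right) + 15 = \left(10 + x\right) \left(-1 + x + 2 y\right) + 15 = 15 + \left(10 + x\right) \left(-1 + x + 2 y\right)$)
$s{\left(-25,-40 \right)} + T{\left(-16 \right)} = \left(5 + \left(-25\right)^{2} + 9 \left(-25\right) + 20 \left(-40\right) + 2 \left(-25\right) \left(-40\right)\right) + 7 \left(-16\right) = \left(5 + 625 - 225 - 800 + 2000\right) - 112 = 1605 - 112 = 1493$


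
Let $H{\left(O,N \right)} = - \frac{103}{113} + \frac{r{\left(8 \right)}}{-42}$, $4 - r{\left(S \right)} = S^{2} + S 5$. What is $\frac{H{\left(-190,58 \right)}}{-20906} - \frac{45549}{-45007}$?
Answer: $\frac{2259526126553}{2232794479566} \approx 1.012$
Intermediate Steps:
$r{\left(S \right)} = 4 - S^{2} - 5 S$ ($r{\left(S \right)} = 4 - \left(S^{2} + S 5\right) = 4 - \left(S^{2} + 5 S\right) = 4 - S^{2} - 5 S$)
$H{\left(O,N \right)} = \frac{3487}{2373}$ ($H{\left(O,N \right)} = - \frac{103}{113} + \frac{4 - 8^{2} - 40}{-42} = \left(-103\right) \frac{1}{113} + \left(4 - 64 - 40\right) \left(- \frac{1}{42}\right) = - \frac{103}{113} + \left(4 - 64 - 40\right) \left(- \frac{1}{42}\right) = - \frac{103}{113} - - \frac{50}{21} = - \frac{103}{113} + \frac{50}{21} = \frac{3487}{2373}$)
$\frac{H{\left(-190,58 \right)}}{-20906} - \frac{45549}{-45007} = \frac{3487}{2373 \left(-20906\right)} - \frac{45549}{-45007} = \frac{3487}{2373} \left(- \frac{1}{20906}\right) - - \frac{45549}{45007} = - \frac{3487}{49609938} + \frac{45549}{45007} = \frac{2259526126553}{2232794479566}$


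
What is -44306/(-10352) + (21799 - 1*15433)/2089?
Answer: 79228033/10812664 ≈ 7.3273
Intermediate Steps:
-44306/(-10352) + (21799 - 1*15433)/2089 = -44306*(-1/10352) + (21799 - 15433)*(1/2089) = 22153/5176 + 6366*(1/2089) = 22153/5176 + 6366/2089 = 79228033/10812664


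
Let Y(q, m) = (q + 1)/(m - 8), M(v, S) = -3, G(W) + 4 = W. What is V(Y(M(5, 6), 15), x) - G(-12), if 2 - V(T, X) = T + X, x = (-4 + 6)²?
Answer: 100/7 ≈ 14.286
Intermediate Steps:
G(W) = -4 + W
x = 4 (x = 2² = 4)
Y(q, m) = (1 + q)/(-8 + m)
V(T, X) = 2 - T - X (V(T, X) = 2 - (T + X) = 2 + (-T - X) = 2 - T - X)
V(Y(M(5, 6), 15), x) - G(-12) = (2 - (1 - 3)/(-8 + 15) - 1*4) - (-4 - 12) = (2 - (-2)/7 - 4) - 1*(-16) = (2 - (-2)/7 - 4) + 16 = (2 - 1*(-2/7) - 4) + 16 = (2 + 2/7 - 4) + 16 = -12/7 + 16 = 100/7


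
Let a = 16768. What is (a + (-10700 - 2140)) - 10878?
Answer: -6950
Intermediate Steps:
(a + (-10700 - 2140)) - 10878 = (16768 + (-10700 - 2140)) - 10878 = (16768 - 12840) - 10878 = 3928 - 10878 = -6950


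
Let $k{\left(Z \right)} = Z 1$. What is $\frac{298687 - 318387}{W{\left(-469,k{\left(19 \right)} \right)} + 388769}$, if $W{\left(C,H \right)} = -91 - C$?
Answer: $- \frac{19700}{389147} \approx -0.050624$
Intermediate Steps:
$k{\left(Z \right)} = Z$
$\frac{298687 - 318387}{W{\left(-469,k{\left(19 \right)} \right)} + 388769} = \frac{298687 - 318387}{\left(-91 - -469\right) + 388769} = - \frac{19700}{\left(-91 + 469\right) + 388769} = - \frac{19700}{378 + 388769} = - \frac{19700}{389147}$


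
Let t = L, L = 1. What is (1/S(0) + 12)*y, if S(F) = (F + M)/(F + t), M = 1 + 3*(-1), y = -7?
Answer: -161/2 ≈ -80.500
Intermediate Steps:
t = 1
M = -2 (M = 1 - 3 = -2)
S(F) = (-2 + F)/(1 + F) (S(F) = (F - 2)/(F + 1) = (-2 + F)/(1 + F))
(1/S(0) + 12)*y = (1/((-2 + 0)/(1 + 0)) + 12)*(-7) = (1/(-2/1) + 12)*(-7) = (1/(1*(-2)) + 12)*(-7) = (1/(-2) + 12)*(-7) = (-1/2 + 12)*(-7) = (23/2)*(-7) = -161/2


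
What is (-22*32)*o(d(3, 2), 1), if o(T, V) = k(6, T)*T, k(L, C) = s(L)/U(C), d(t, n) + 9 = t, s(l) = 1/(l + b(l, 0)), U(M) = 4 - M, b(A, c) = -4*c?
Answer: 352/5 ≈ 70.400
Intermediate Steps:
s(l) = 1/l (s(l) = 1/(l - 4*0) = 1/(l + 0) = 1/l)
d(t, n) = -9 + t
k(L, C) = 1/(L*(4 - C))
o(T, V) = -T/(6*(-4 + T)) (o(T, V) = (-1/(6*(-4 + T)))*T = -T/(6*(-4 + T)))
(-22*32)*o(d(3, 2), 1) = (-22*32)*(-(-9 + 3)/(-24 + 6*(-9 + 3))) = -(-704)*(-6)/(-24 + 6*(-6)) = -(-704)*(-6)/(-24 - 36) = -(-704)*(-6)/(-60) = -(-704)*(-6)*(-1)/60 = -704*(-⅒) = 352/5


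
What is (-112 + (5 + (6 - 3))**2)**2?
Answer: 2304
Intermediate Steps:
(-112 + (5 + (6 - 3))**2)**2 = (-112 + (5 + 3)**2)**2 = (-112 + 8**2)**2 = (-112 + 64)**2 = (-48)**2 = 2304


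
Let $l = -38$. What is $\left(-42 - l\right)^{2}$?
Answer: $16$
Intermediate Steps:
$\left(-42 - l\right)^{2} = \left(-42 - -38\right)^{2} = \left(-42 + 38\right)^{2} = \left(-4\right)^{2} = 16$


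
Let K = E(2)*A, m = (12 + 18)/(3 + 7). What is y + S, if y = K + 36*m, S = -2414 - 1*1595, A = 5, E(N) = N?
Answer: -3891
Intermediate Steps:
m = 3 (m = 30/10 = 30*(⅒) = 3)
K = 10 (K = 2*5 = 10)
S = -4009 (S = -2414 - 1595 = -4009)
y = 118 (y = 10 + 36*3 = 10 + 108 = 118)
y + S = 118 - 4009 = -3891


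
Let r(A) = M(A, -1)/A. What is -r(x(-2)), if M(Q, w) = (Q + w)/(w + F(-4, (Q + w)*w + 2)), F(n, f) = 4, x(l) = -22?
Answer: -23/66 ≈ -0.34848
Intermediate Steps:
M(Q, w) = (Q + w)/(4 + w) (M(Q, w) = (Q + w)/(w + 4) = (Q + w)/(4 + w))
r(A) = (-⅓ + A/3)/A (r(A) = ((A - 1)/(4 - 1))/A = ((-1 + A)/3)/A = (-⅓ + A/3)/A)
-r(x(-2)) = -(-1 - 22)/(3*(-22)) = -(-1)*(-23)/(3*22) = -1*23/66 = -23/66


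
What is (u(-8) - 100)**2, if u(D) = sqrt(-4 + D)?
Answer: 9988 - 400*I*sqrt(3) ≈ 9988.0 - 692.82*I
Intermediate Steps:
(u(-8) - 100)**2 = (sqrt(-4 - 8) - 100)**2 = (sqrt(-12) - 100)**2 = (2*I*sqrt(3) - 100)**2 = (-100 + 2*I*sqrt(3))**2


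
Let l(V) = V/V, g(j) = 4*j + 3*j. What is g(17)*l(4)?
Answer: 119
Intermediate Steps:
g(j) = 7*j
l(V) = 1
g(17)*l(4) = (7*17)*1 = 119*1 = 119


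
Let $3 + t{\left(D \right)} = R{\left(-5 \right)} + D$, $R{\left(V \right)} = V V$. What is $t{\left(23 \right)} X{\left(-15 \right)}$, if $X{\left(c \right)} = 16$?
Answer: $720$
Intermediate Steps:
$R{\left(V \right)} = V^{2}$
$t{\left(D \right)} = 22 + D$ ($t{\left(D \right)} = -3 + \left(\left(-5\right)^{2} + D\right) = -3 + \left(25 + D\right) = 22 + D$)
$t{\left(23 \right)} X{\left(-15 \right)} = \left(22 + 23\right) 16 = 45 \cdot 16 = 720$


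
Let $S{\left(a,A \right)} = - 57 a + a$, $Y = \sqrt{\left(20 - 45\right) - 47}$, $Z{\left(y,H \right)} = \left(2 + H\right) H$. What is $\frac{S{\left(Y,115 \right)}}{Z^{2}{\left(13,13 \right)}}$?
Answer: $- \frac{112 i \sqrt{2}}{12675} \approx - 0.012496 i$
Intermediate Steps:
$Z{\left(y,H \right)} = H \left(2 + H\right)$
$Y = 6 i \sqrt{2}$ ($Y = \sqrt{\left(20 - 45\right) - 47} = \sqrt{-25 - 47} = \sqrt{-72} = 6 i \sqrt{2} \approx 8.4853 i$)
$S{\left(a,A \right)} = - 56 a$
$\frac{S{\left(Y,115 \right)}}{Z^{2}{\left(13,13 \right)}} = \frac{\left(-56\right) 6 i \sqrt{2}}{\left(13 \left(2 + 13\right)\right)^{2}} = \frac{\left(-336\right) i \sqrt{2}}{\left(13 \cdot 15\right)^{2}} = \frac{\left(-336\right) i \sqrt{2}}{195^{2}} = \frac{\left(-336\right) i \sqrt{2}}{38025} = - 336 i \sqrt{2} \cdot \frac{1}{38025} = - \frac{112 i \sqrt{2}}{12675}$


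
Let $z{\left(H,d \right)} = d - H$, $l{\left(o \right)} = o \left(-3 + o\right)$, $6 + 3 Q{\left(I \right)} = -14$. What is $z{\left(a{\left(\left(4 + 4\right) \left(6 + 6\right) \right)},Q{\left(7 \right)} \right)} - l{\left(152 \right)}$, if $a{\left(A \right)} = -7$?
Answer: $- \frac{67943}{3} \approx -22648.0$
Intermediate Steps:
$Q{\left(I \right)} = - \frac{20}{3}$ ($Q{\left(I \right)} = -2 + \frac{1}{3} \left(-14\right) = -2 - \frac{14}{3} = - \frac{20}{3}$)
$z{\left(a{\left(\left(4 + 4\right) \left(6 + 6\right) \right)},Q{\left(7 \right)} \right)} - l{\left(152 \right)} = \left(- \frac{20}{3} - -7\right) - 152 \left(-3 + 152\right) = \left(- \frac{20}{3} + 7\right) - 152 \cdot 149 = \frac{1}{3} - 22648 = - \frac{67943}{3}$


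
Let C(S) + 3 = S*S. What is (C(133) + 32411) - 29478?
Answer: 20619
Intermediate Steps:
C(S) = -3 + S**2 (C(S) = -3 + S*S = -3 + S**2)
(C(133) + 32411) - 29478 = ((-3 + 133**2) + 32411) - 29478 = ((-3 + 17689) + 32411) - 29478 = (17686 + 32411) - 29478 = 50097 - 29478 = 20619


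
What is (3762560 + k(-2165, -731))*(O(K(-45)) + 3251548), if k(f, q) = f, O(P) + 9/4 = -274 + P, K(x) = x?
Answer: 48903587258265/4 ≈ 1.2226e+13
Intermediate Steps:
O(P) = -1105/4 + P (O(P) = -9/4 + (-274 + P) = -1105/4 + P)
(3762560 + k(-2165, -731))*(O(K(-45)) + 3251548) = (3762560 - 2165)*((-1105/4 - 45) + 3251548) = 3760395*(-1285/4 + 3251548) = 3760395*(13004907/4) = 48903587258265/4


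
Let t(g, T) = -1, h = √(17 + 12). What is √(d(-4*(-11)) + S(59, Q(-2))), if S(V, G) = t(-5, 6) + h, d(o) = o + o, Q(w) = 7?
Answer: √(87 + √29) ≈ 9.6117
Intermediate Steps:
h = √29 ≈ 5.3852
d(o) = 2*o
S(V, G) = -1 + √29
√(d(-4*(-11)) + S(59, Q(-2))) = √(2*(-4*(-11)) + (-1 + √29)) = √(2*44 + (-1 + √29)) = √(88 + (-1 + √29)) = √(87 + √29)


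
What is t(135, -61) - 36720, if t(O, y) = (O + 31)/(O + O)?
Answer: -4957117/135 ≈ -36719.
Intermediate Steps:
t(O, y) = (31 + O)/(2*O) (t(O, y) = (31 + O)/((2*O)) = (31 + O)*(1/(2*O)) = (31 + O)/(2*O))
t(135, -61) - 36720 = (1/2)*(31 + 135)/135 - 36720 = (1/2)*(1/135)*166 - 36720 = 83/135 - 36720 = -4957117/135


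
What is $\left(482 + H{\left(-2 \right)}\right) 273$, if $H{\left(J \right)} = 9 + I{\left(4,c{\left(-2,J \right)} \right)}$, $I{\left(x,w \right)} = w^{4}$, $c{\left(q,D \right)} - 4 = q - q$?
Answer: $203931$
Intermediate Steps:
$c{\left(q,D \right)} = 4$ ($c{\left(q,D \right)} = 4 + \left(q - q\right) = 4 + 0 = 4$)
$H{\left(J \right)} = 265$ ($H{\left(J \right)} = 9 + 4^{4} = 9 + 256 = 265$)
$\left(482 + H{\left(-2 \right)}\right) 273 = \left(482 + 265\right) 273 = 747 \cdot 273 = 203931$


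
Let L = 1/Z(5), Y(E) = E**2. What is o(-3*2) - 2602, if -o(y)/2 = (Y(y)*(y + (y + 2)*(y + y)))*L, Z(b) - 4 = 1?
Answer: -16034/5 ≈ -3206.8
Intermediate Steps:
Z(b) = 5 (Z(b) = 4 + 1 = 5)
L = 1/5 ≈ 0.20000
o(y) = -2*y**2*(y + 2*y*(2 + y))/5 (o(y) = -2*y**2*(y + (y + 2)*(y + y))/5 = -2*y**2*(y + (2 + y)*(2*y))/5 = -2*y**2*(y + 2*y*(2 + y))/5)
o(-3*2) - 2602 = (-3*2)**3*(-2 - (-12)*2/5) - 2602 = (-6)**3*(-2 - 4/5*(-6)) - 2602 = -216*(-2 + 24/5) - 2602 = -216*14/5 - 2602 = -3024/5 - 2602 = -16034/5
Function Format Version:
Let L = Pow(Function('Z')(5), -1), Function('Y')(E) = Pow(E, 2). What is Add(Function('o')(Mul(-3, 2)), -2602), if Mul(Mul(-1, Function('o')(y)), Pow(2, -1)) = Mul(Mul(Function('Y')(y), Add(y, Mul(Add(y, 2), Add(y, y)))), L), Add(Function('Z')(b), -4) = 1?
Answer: Rational(-16034, 5) ≈ -3206.8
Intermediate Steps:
Function('Z')(b) = 5 (Function('Z')(b) = Add(4, 1) = 5)
L = Rational(1, 5) (L = Pow(5, -1) = Rational(1, 5) ≈ 0.20000)
Function('o')(y) = Mul(Rational(-2, 5), Pow(y, 2), Add(y, Mul(2, y, Add(2, y)))) (Function('o')(y) = Mul(-2, Mul(Mul(Pow(y, 2), Add(y, Mul(Add(y, 2), Add(y, y)))), Rational(1, 5))) = Mul(-2, Mul(Mul(Pow(y, 2), Add(y, Mul(Add(2, y), Mul(2, y)))), Rational(1, 5))) = Mul(-2, Mul(Mul(Pow(y, 2), Add(y, Mul(2, y, Add(2, y)))), Rational(1, 5))) = Mul(-2, Mul(Rational(1, 5), Pow(y, 2), Add(y, Mul(2, y, Add(2, y))))) = Mul(Rational(-2, 5), Pow(y, 2), Add(y, Mul(2, y, Add(2, y)))))
Add(Function('o')(Mul(-3, 2)), -2602) = Add(Mul(Pow(Mul(-3, 2), 3), Add(-2, Mul(Rational(-4, 5), Mul(-3, 2)))), -2602) = Add(Mul(Pow(-6, 3), Add(-2, Mul(Rational(-4, 5), -6))), -2602) = Add(Mul(-216, Add(-2, Rational(24, 5))), -2602) = Add(Mul(-216, Rational(14, 5)), -2602) = Add(Rational(-3024, 5), -2602) = Rational(-16034, 5)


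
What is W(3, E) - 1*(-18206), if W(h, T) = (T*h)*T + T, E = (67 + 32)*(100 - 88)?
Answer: 4253426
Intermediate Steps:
E = 1188 (E = 99*12 = 1188)
W(h, T) = T + h*T² (W(h, T) = h*T² + T = T + h*T²)
W(3, E) - 1*(-18206) = 1188*(1 + 1188*3) - 1*(-18206) = 1188*(1 + 3564) + 18206 = 1188*3565 + 18206 = 4235220 + 18206 = 4253426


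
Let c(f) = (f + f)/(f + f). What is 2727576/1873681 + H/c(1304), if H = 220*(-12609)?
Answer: -5197550892804/1873681 ≈ -2.7740e+6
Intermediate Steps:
H = -2773980
c(f) = 1 (c(f) = (2*f)/((2*f)) = (2*f)*(1/(2*f)) = 1)
2727576/1873681 + H/c(1304) = 2727576/1873681 - 2773980/1 = 2727576*(1/1873681) - 2773980*1 = 2727576/1873681 - 2773980 = -5197550892804/1873681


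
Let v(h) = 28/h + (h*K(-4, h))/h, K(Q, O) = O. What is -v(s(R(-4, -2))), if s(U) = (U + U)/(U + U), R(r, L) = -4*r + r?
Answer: -29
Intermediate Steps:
R(r, L) = -3*r
s(U) = 1 (s(U) = (2*U)/((2*U)) = (2*U)*(1/(2*U)) = 1)
v(h) = h + 28/h (v(h) = 28/h + (h*h)/h = 28/h + h²/h = 28/h + h = h + 28/h)
-v(s(R(-4, -2))) = -(1 + 28/1) = -(1 + 28*1) = -(1 + 28) = -1*29 = -29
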